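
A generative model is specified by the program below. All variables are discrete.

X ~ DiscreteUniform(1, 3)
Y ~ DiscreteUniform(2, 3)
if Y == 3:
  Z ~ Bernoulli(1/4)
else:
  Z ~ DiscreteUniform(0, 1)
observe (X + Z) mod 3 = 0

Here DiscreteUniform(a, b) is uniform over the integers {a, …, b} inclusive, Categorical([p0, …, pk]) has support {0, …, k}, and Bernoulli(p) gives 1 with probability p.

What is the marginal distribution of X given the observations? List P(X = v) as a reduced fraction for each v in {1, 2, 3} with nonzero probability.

P(X=2) = 3/8, P(X=3) = 5/8

Enumerate traces; 4 have nonzero weight after conditioning:
  (X=2, Y=2, Z=1) weight 1/12
  (X=2, Y=3, Z=1) weight 1/24
  (X=3, Y=2, Z=0) weight 1/12
  (X=3, Y=3, Z=0) weight 1/8
Group by X:
  weight(X=2) = 1/8
  weight(X=3) = 5/24
Total weight = 1/8 + 5/24 = 1/3
P(X=2 | obs) = 1/8 / 1/3 = 3/8
P(X=3 | obs) = 5/24 / 1/3 = 5/8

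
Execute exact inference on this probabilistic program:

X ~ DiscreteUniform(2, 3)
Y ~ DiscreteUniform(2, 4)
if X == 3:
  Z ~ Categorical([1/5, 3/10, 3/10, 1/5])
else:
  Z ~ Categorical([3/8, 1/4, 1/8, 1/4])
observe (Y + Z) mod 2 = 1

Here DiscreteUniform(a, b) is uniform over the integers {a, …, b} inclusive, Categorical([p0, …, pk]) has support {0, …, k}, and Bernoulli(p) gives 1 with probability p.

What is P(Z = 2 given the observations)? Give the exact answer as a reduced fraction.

P(Z = 2 | obs) = 17/120

Enumerate traces; 12 have nonzero weight after conditioning:
  (X=2, Y=2, Z=1) weight 1/24
  (X=2, Y=2, Z=3) weight 1/24
  (X=2, Y=3, Z=0) weight 1/16
  (X=2, Y=3, Z=2) weight 1/48
  (X=2, Y=4, Z=1) weight 1/24
  (X=2, Y=4, Z=3) weight 1/24
  (X=3, Y=2, Z=1) weight 1/20
  (X=3, Y=2, Z=3) weight 1/30
  … 4 more
Group by Z:
  weight(Z=0) = 23/240
  weight(Z=1) = 11/60
  weight(Z=2) = 17/240
  weight(Z=3) = 3/20
Total weight = 23/240 + 11/60 + 17/240 + 3/20 = 1/2
P(Z=0 | obs) = 23/240 / 1/2 = 23/120
P(Z=1 | obs) = 11/60 / 1/2 = 11/30
P(Z=2 | obs) = 17/240 / 1/2 = 17/120
P(Z=3 | obs) = 3/20 / 1/2 = 3/10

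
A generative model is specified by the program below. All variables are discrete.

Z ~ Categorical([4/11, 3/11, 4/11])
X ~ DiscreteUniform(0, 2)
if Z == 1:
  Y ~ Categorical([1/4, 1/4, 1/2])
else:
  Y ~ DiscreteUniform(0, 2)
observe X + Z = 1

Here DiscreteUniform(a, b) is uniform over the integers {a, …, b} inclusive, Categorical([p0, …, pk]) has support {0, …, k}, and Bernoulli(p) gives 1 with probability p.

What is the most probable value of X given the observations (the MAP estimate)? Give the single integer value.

argmax_v P(X = v | obs) = 1

Enumerate traces; 6 have nonzero weight after conditioning:
  (Z=0, X=1, Y=0) weight 4/99
  (Z=0, X=1, Y=1) weight 4/99
  (Z=0, X=1, Y=2) weight 4/99
  (Z=1, X=0, Y=0) weight 1/44
  (Z=1, X=0, Y=1) weight 1/44
  (Z=1, X=0, Y=2) weight 1/22
Group by X:
  weight(X=0) = 1/11
  weight(X=1) = 4/33
Total weight = 1/11 + 4/33 = 7/33
P(X=0 | obs) = 1/11 / 7/33 = 3/7
P(X=1 | obs) = 4/33 / 7/33 = 4/7
argmax = 1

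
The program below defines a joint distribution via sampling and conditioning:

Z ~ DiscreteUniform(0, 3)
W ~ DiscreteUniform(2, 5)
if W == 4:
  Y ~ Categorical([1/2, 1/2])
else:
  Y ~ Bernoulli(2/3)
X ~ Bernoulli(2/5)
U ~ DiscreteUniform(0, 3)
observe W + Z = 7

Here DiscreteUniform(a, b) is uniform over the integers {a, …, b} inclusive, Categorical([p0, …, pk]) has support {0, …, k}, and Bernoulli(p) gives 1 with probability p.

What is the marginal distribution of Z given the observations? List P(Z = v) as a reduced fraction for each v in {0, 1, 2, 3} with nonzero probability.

P(Z=2) = 1/2, P(Z=3) = 1/2

Enumerate traces; 32 have nonzero weight after conditioning:
  (Z=2, W=5, Y=0, X=0, U=0) weight 1/320
  (Z=2, W=5, Y=0, X=0, U=1) weight 1/320
  (Z=2, W=5, Y=0, X=0, U=2) weight 1/320
  (Z=2, W=5, Y=0, X=0, U=3) weight 1/320
  (Z=2, W=5, Y=0, X=1, U=0) weight 1/480
  (Z=2, W=5, Y=0, X=1, U=1) weight 1/480
  (Z=2, W=5, Y=0, X=1, U=2) weight 1/480
  (Z=2, W=5, Y=0, X=1, U=3) weight 1/480
  (Z=3, W=4, Y=0, X=0, U=0) weight 3/640
  … 23 more
Group by Z:
  weight(Z=2) = 1/16
  weight(Z=3) = 1/16
Total weight = 1/16 + 1/16 = 1/8
P(Z=2 | obs) = 1/16 / 1/8 = 1/2
P(Z=3 | obs) = 1/16 / 1/8 = 1/2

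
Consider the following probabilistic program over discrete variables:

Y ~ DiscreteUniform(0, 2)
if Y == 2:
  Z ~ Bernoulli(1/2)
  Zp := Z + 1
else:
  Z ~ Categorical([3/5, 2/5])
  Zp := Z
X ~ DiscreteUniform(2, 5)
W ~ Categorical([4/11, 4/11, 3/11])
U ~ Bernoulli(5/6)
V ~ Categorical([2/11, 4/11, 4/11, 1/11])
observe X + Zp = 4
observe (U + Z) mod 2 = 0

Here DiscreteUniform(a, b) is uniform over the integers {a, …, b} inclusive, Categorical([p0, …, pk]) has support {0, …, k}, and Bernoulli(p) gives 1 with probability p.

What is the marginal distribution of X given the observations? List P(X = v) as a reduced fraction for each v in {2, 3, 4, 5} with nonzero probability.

Enumerate traces; 72 have nonzero weight after conditioning:
  (Y=0, Z=0, X=4, W=0, U=0, V=0) weight 1/1815
  (Y=0, Z=0, X=4, W=0, U=0, V=1) weight 2/1815
  (Y=0, Z=0, X=4, W=0, U=0, V=2) weight 2/1815
  (Y=0, Z=0, X=4, W=0, U=0, V=3) weight 1/3630
  (Y=0, Z=0, X=4, W=1, U=0, V=0) weight 1/1815
  (Y=0, Z=0, X=4, W=1, U=0, V=1) weight 2/1815
  (Y=0, Z=0, X=4, W=1, U=0, V=2) weight 2/1815
  (Y=0, Z=0, X=4, W=1, U=0, V=3) weight 1/3630
  (Y=0, Z=1, X=3, W=0, U=1, V=0) weight 2/1089
  (Y=2, Z=1, X=2, W=0, U=1, V=0) weight 5/2178
  … 62 more
Group by X:
  weight(X=2) = 5/144
  weight(X=3) = 1/16
  weight(X=4) = 1/60
Total weight = 5/144 + 1/16 + 1/60 = 41/360
P(X=2 | obs) = 5/144 / 41/360 = 25/82
P(X=3 | obs) = 1/16 / 41/360 = 45/82
P(X=4 | obs) = 1/60 / 41/360 = 6/41

P(X=2) = 25/82, P(X=3) = 45/82, P(X=4) = 6/41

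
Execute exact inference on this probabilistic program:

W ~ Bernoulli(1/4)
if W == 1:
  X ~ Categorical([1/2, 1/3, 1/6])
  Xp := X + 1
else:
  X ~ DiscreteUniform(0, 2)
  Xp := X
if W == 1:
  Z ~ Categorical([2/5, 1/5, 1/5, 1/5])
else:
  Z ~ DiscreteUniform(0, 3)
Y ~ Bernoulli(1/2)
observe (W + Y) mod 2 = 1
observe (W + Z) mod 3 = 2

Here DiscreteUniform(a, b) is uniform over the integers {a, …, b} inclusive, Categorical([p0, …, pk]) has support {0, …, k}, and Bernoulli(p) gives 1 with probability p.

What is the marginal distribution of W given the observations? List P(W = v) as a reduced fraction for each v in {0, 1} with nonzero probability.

P(W=0) = 15/19, P(W=1) = 4/19

Enumerate traces; 6 have nonzero weight after conditioning:
  (W=0, X=0, Z=2, Y=1) weight 1/32
  (W=0, X=1, Z=2, Y=1) weight 1/32
  (W=0, X=2, Z=2, Y=1) weight 1/32
  (W=1, X=0, Z=1, Y=0) weight 1/80
  (W=1, X=1, Z=1, Y=0) weight 1/120
  (W=1, X=2, Z=1, Y=0) weight 1/240
Group by W:
  weight(W=0) = 3/32
  weight(W=1) = 1/40
Total weight = 3/32 + 1/40 = 19/160
P(W=0 | obs) = 3/32 / 19/160 = 15/19
P(W=1 | obs) = 1/40 / 19/160 = 4/19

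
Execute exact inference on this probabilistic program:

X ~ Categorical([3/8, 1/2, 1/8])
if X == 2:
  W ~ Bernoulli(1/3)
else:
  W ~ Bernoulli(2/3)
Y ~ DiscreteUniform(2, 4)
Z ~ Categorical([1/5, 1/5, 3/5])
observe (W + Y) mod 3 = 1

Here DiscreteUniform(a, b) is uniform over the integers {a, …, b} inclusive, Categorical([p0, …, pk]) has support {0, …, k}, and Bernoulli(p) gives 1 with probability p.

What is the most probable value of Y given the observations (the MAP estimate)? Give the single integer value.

Enumerate traces; 18 have nonzero weight after conditioning:
  (X=0, W=0, Y=4, Z=0) weight 1/120
  (X=0, W=0, Y=4, Z=1) weight 1/120
  (X=0, W=0, Y=4, Z=2) weight 1/40
  (X=0, W=1, Y=3, Z=0) weight 1/60
  (X=0, W=1, Y=3, Z=1) weight 1/60
  (X=0, W=1, Y=3, Z=2) weight 1/20
  (X=1, W=0, Y=4, Z=0) weight 1/90
  (X=1, W=0, Y=4, Z=1) weight 1/90
  … 10 more
Group by Y:
  weight(Y=3) = 5/24
  weight(Y=4) = 1/8
Total weight = 5/24 + 1/8 = 1/3
P(Y=3 | obs) = 5/24 / 1/3 = 5/8
P(Y=4 | obs) = 1/8 / 1/3 = 3/8
argmax = 3

argmax_v P(Y = v | obs) = 3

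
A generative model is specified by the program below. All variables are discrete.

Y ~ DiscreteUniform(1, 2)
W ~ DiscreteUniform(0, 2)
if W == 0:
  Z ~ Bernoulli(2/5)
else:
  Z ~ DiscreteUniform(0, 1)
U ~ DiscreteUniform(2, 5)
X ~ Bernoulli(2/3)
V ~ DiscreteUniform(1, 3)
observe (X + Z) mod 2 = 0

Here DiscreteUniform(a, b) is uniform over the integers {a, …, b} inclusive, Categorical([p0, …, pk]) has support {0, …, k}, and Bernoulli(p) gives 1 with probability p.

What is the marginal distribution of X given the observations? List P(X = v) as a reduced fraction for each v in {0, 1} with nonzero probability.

Enumerate traces; 144 have nonzero weight after conditioning:
  (Y=1, W=0, Z=0, U=2, X=0, V=1) weight 1/360
  (Y=1, W=0, Z=0, U=2, X=0, V=2) weight 1/360
  (Y=1, W=0, Z=0, U=2, X=0, V=3) weight 1/360
  (Y=1, W=0, Z=0, U=3, X=0, V=1) weight 1/360
  (Y=1, W=0, Z=0, U=3, X=0, V=2) weight 1/360
  (Y=1, W=0, Z=0, U=3, X=0, V=3) weight 1/360
  (Y=1, W=0, Z=0, U=4, X=0, V=1) weight 1/360
  (Y=1, W=0, Z=0, U=4, X=0, V=2) weight 1/360
  (Y=1, W=0, Z=1, U=2, X=1, V=1) weight 1/270
  … 135 more
Group by X:
  weight(X=0) = 8/45
  weight(X=1) = 14/45
Total weight = 8/45 + 14/45 = 22/45
P(X=0 | obs) = 8/45 / 22/45 = 4/11
P(X=1 | obs) = 14/45 / 22/45 = 7/11

P(X=0) = 4/11, P(X=1) = 7/11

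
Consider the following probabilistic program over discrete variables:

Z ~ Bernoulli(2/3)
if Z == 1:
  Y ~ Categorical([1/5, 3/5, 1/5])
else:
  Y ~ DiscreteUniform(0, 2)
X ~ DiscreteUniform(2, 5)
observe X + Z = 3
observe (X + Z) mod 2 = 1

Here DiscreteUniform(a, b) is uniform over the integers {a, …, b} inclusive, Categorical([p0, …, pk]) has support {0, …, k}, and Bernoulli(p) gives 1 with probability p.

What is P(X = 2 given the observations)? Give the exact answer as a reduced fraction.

P(X = 2 | obs) = 2/3

Enumerate traces; 6 have nonzero weight after conditioning:
  (Z=0, Y=0, X=3) weight 1/36
  (Z=0, Y=1, X=3) weight 1/36
  (Z=0, Y=2, X=3) weight 1/36
  (Z=1, Y=0, X=2) weight 1/30
  (Z=1, Y=1, X=2) weight 1/10
  (Z=1, Y=2, X=2) weight 1/30
Group by X:
  weight(X=2) = 1/6
  weight(X=3) = 1/12
Total weight = 1/6 + 1/12 = 1/4
P(X=2 | obs) = 1/6 / 1/4 = 2/3
P(X=3 | obs) = 1/12 / 1/4 = 1/3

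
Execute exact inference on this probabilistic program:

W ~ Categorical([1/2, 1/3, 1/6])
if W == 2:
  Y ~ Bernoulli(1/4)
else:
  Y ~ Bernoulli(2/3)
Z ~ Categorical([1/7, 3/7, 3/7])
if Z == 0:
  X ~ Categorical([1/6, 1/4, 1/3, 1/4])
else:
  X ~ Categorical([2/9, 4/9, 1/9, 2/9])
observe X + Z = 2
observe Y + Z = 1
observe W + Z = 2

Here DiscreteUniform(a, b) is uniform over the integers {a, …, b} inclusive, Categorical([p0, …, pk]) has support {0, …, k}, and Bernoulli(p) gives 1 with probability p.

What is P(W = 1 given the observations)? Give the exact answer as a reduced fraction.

Enumerate traces; 2 have nonzero weight after conditioning:
  (W=1, Y=0, Z=1, X=1) weight 4/189
  (W=2, Y=1, Z=0, X=2) weight 1/504
Group by W:
  weight(W=1) = 4/189
  weight(W=2) = 1/504
Total weight = 4/189 + 1/504 = 5/216
P(W=1 | obs) = 4/189 / 5/216 = 32/35
P(W=2 | obs) = 1/504 / 5/216 = 3/35

P(W = 1 | obs) = 32/35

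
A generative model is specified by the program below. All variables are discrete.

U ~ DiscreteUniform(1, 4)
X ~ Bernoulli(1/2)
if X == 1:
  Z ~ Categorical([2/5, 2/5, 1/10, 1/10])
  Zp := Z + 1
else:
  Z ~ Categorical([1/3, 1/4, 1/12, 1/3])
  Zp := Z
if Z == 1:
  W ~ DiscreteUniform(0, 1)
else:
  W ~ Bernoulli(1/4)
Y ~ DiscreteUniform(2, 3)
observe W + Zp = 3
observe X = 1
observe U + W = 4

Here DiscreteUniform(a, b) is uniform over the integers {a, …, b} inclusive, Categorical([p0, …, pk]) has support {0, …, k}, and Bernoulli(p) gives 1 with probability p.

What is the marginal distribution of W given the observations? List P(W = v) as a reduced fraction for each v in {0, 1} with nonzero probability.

P(W=0) = 3/11, P(W=1) = 8/11

Enumerate traces; 4 have nonzero weight after conditioning:
  (U=3, X=1, Z=1, W=1, Y=2) weight 1/80
  (U=3, X=1, Z=1, W=1, Y=3) weight 1/80
  (U=4, X=1, Z=2, W=0, Y=2) weight 3/640
  (U=4, X=1, Z=2, W=0, Y=3) weight 3/640
Group by W:
  weight(W=0) = 3/320
  weight(W=1) = 1/40
Total weight = 3/320 + 1/40 = 11/320
P(W=0 | obs) = 3/320 / 11/320 = 3/11
P(W=1 | obs) = 1/40 / 11/320 = 8/11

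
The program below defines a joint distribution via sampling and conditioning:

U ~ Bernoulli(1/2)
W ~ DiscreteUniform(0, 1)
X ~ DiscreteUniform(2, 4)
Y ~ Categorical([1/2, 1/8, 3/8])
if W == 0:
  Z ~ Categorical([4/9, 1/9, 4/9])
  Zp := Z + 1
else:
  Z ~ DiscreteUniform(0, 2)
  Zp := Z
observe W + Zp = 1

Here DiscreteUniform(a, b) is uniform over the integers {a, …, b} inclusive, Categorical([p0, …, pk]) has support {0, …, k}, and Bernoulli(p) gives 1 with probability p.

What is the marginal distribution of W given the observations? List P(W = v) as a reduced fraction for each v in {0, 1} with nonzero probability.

Enumerate traces; 36 have nonzero weight after conditioning:
  (U=0, W=0, X=2, Y=0, Z=0) weight 1/54
  (U=0, W=0, X=2, Y=1, Z=0) weight 1/216
  (U=0, W=0, X=2, Y=2, Z=0) weight 1/72
  (U=0, W=0, X=3, Y=0, Z=0) weight 1/54
  (U=0, W=0, X=3, Y=1, Z=0) weight 1/216
  (U=0, W=0, X=3, Y=2, Z=0) weight 1/72
  (U=0, W=0, X=4, Y=0, Z=0) weight 1/54
  (U=0, W=0, X=4, Y=1, Z=0) weight 1/216
  (U=0, W=1, X=2, Y=0, Z=0) weight 1/72
  … 27 more
Group by W:
  weight(W=0) = 2/9
  weight(W=1) = 1/6
Total weight = 2/9 + 1/6 = 7/18
P(W=0 | obs) = 2/9 / 7/18 = 4/7
P(W=1 | obs) = 1/6 / 7/18 = 3/7

P(W=0) = 4/7, P(W=1) = 3/7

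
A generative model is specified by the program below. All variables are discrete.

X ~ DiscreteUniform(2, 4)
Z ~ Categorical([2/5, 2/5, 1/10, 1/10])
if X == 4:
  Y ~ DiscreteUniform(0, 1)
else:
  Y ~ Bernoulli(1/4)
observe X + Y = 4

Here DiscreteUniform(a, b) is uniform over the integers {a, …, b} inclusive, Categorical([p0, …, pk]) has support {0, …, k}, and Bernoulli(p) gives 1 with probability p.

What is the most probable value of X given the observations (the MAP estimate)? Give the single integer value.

Enumerate traces; 8 have nonzero weight after conditioning:
  (X=3, Z=0, Y=1) weight 1/30
  (X=3, Z=1, Y=1) weight 1/30
  (X=3, Z=2, Y=1) weight 1/120
  (X=3, Z=3, Y=1) weight 1/120
  (X=4, Z=0, Y=0) weight 1/15
  (X=4, Z=1, Y=0) weight 1/15
  (X=4, Z=2, Y=0) weight 1/60
  (X=4, Z=3, Y=0) weight 1/60
Group by X:
  weight(X=3) = 1/12
  weight(X=4) = 1/6
Total weight = 1/12 + 1/6 = 1/4
P(X=3 | obs) = 1/12 / 1/4 = 1/3
P(X=4 | obs) = 1/6 / 1/4 = 2/3
argmax = 4

argmax_v P(X = v | obs) = 4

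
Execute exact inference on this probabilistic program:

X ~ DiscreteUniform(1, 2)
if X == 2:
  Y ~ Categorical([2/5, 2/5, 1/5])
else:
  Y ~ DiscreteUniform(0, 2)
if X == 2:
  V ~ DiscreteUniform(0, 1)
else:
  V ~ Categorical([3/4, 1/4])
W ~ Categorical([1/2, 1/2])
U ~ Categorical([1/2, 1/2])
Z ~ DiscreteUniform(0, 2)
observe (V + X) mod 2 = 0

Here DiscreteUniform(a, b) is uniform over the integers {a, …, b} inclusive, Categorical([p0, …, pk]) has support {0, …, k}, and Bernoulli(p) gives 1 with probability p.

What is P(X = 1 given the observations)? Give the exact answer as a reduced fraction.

P(X = 1 | obs) = 1/3

Enumerate traces; 72 have nonzero weight after conditioning:
  (X=1, Y=0, V=1, W=0, U=0, Z=0) weight 1/288
  (X=1, Y=0, V=1, W=0, U=0, Z=1) weight 1/288
  (X=1, Y=0, V=1, W=0, U=0, Z=2) weight 1/288
  (X=1, Y=0, V=1, W=0, U=1, Z=0) weight 1/288
  (X=1, Y=0, V=1, W=0, U=1, Z=1) weight 1/288
  (X=1, Y=0, V=1, W=0, U=1, Z=2) weight 1/288
  (X=1, Y=0, V=1, W=1, U=0, Z=0) weight 1/288
  (X=1, Y=0, V=1, W=1, U=0, Z=1) weight 1/288
  (X=2, Y=0, V=0, W=0, U=0, Z=0) weight 1/120
  … 63 more
Group by X:
  weight(X=1) = 1/8
  weight(X=2) = 1/4
Total weight = 1/8 + 1/4 = 3/8
P(X=1 | obs) = 1/8 / 3/8 = 1/3
P(X=2 | obs) = 1/4 / 3/8 = 2/3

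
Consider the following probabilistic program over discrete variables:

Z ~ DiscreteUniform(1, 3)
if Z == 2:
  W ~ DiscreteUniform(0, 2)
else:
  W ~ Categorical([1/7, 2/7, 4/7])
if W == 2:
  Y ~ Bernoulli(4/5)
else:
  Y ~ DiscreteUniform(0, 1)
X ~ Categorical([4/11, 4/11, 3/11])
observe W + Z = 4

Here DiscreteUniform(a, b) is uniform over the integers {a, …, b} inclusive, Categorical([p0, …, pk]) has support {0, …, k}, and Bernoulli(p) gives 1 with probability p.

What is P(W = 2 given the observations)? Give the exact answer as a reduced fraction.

Enumerate traces; 12 have nonzero weight after conditioning:
  (Z=2, W=2, Y=0, X=0) weight 4/495
  (Z=2, W=2, Y=0, X=1) weight 4/495
  (Z=2, W=2, Y=0, X=2) weight 1/165
  (Z=2, W=2, Y=1, X=0) weight 16/495
  (Z=2, W=2, Y=1, X=1) weight 16/495
  (Z=2, W=2, Y=1, X=2) weight 4/165
  (Z=3, W=1, Y=0, X=0) weight 4/231
  (Z=3, W=1, Y=0, X=1) weight 4/231
  … 4 more
Group by W:
  weight(W=1) = 2/21
  weight(W=2) = 1/9
Total weight = 2/21 + 1/9 = 13/63
P(W=1 | obs) = 2/21 / 13/63 = 6/13
P(W=2 | obs) = 1/9 / 13/63 = 7/13

P(W = 2 | obs) = 7/13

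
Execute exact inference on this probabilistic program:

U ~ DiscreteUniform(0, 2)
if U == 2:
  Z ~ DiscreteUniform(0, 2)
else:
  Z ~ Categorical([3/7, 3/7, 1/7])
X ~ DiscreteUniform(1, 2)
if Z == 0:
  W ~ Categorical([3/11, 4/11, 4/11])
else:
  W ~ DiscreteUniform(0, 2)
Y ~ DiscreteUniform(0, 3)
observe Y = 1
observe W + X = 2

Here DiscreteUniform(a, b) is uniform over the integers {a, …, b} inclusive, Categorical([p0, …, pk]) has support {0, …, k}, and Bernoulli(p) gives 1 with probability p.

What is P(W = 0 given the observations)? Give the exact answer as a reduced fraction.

Enumerate traces; 18 have nonzero weight after conditioning:
  (U=0, Z=0, X=1, W=1, Y=1) weight 1/154
  (U=0, Z=0, X=2, W=0, Y=1) weight 3/616
  (U=0, Z=1, X=1, W=1, Y=1) weight 1/168
  (U=0, Z=1, X=2, W=0, Y=1) weight 1/168
  (U=0, Z=2, X=1, W=1, Y=1) weight 1/504
  (U=0, Z=2, X=2, W=0, Y=1) weight 1/504
  (U=1, Z=0, X=1, W=1, Y=1) weight 1/154
  (U=1, Z=0, X=2, W=0, Y=1) weight 3/616
  … 10 more
Group by W:
  weight(W=0) = 643/16632
  weight(W=1) = 359/8316
Total weight = 643/16632 + 359/8316 = 1361/16632
P(W=0 | obs) = 643/16632 / 1361/16632 = 643/1361
P(W=1 | obs) = 359/8316 / 1361/16632 = 718/1361

P(W = 0 | obs) = 643/1361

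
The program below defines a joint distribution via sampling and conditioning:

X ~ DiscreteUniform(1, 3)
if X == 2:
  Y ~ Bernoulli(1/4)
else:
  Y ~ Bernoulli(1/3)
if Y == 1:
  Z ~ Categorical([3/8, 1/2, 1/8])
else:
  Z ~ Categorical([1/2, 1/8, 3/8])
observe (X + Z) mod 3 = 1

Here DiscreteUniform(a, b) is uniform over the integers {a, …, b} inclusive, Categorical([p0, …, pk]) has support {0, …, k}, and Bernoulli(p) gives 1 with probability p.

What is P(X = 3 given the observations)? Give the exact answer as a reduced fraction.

P(X = 3 | obs) = 12/49

Enumerate traces; 6 have nonzero weight after conditioning:
  (X=1, Y=0, Z=0) weight 1/9
  (X=1, Y=1, Z=0) weight 1/24
  (X=2, Y=0, Z=2) weight 3/32
  (X=2, Y=1, Z=2) weight 1/96
  (X=3, Y=0, Z=1) weight 1/36
  (X=3, Y=1, Z=1) weight 1/18
Group by X:
  weight(X=1) = 11/72
  weight(X=2) = 5/48
  weight(X=3) = 1/12
Total weight = 11/72 + 5/48 + 1/12 = 49/144
P(X=1 | obs) = 11/72 / 49/144 = 22/49
P(X=2 | obs) = 5/48 / 49/144 = 15/49
P(X=3 | obs) = 1/12 / 49/144 = 12/49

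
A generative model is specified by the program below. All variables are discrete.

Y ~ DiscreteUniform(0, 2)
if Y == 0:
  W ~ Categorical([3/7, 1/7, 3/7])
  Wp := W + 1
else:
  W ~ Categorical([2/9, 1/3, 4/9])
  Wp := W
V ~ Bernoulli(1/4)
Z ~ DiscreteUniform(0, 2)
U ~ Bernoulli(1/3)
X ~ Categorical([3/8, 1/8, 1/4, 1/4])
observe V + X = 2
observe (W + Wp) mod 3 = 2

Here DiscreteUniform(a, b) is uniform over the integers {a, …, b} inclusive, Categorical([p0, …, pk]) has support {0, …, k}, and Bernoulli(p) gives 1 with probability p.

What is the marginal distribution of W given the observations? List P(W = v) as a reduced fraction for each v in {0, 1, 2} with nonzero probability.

P(W=1) = 14/23, P(W=2) = 9/23

Enumerate traces; 36 have nonzero weight after conditioning:
  (Y=0, W=2, V=0, Z=0, U=0, X=2) weight 1/168
  (Y=0, W=2, V=0, Z=0, U=1, X=2) weight 1/336
  (Y=0, W=2, V=0, Z=1, U=0, X=2) weight 1/168
  (Y=0, W=2, V=0, Z=1, U=1, X=2) weight 1/336
  (Y=0, W=2, V=0, Z=2, U=0, X=2) weight 1/168
  (Y=0, W=2, V=0, Z=2, U=1, X=2) weight 1/336
  (Y=0, W=2, V=1, Z=0, U=0, X=1) weight 1/1008
  (Y=0, W=2, V=1, Z=0, U=1, X=1) weight 1/2016
  (Y=1, W=1, V=0, Z=0, U=0, X=2) weight 1/216
  … 27 more
Group by W:
  weight(W=1) = 7/144
  weight(W=2) = 1/32
Total weight = 7/144 + 1/32 = 23/288
P(W=1 | obs) = 7/144 / 23/288 = 14/23
P(W=2 | obs) = 1/32 / 23/288 = 9/23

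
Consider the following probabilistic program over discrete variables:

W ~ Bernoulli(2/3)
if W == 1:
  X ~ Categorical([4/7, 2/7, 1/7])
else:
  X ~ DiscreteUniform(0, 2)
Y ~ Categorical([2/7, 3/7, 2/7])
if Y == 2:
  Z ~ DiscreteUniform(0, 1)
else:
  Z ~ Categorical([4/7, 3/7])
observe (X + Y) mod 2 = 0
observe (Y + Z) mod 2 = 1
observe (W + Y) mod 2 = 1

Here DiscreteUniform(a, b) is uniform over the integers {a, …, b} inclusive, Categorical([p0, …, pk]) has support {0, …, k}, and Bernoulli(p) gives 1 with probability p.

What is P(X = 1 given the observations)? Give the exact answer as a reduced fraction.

Enumerate traces; 5 have nonzero weight after conditioning:
  (W=0, X=1, Y=1, Z=0) weight 4/147
  (W=1, X=0, Y=0, Z=1) weight 16/343
  (W=1, X=0, Y=2, Z=1) weight 8/147
  (W=1, X=2, Y=0, Z=1) weight 4/343
  (W=1, X=2, Y=2, Z=1) weight 2/147
Group by X:
  weight(X=0) = 104/1029
  weight(X=1) = 4/147
  weight(X=2) = 26/1029
Total weight = 104/1029 + 4/147 + 26/1029 = 158/1029
P(X=0 | obs) = 104/1029 / 158/1029 = 52/79
P(X=1 | obs) = 4/147 / 158/1029 = 14/79
P(X=2 | obs) = 26/1029 / 158/1029 = 13/79

P(X = 1 | obs) = 14/79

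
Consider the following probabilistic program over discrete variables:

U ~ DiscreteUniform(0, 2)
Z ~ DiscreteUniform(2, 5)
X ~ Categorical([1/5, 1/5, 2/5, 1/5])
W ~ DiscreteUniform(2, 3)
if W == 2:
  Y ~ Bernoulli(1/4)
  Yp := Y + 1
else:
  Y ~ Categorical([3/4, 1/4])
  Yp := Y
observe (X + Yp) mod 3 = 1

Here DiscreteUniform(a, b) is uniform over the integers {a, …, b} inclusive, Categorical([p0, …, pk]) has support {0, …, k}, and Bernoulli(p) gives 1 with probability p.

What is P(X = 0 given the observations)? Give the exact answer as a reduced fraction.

P(X = 0 | obs) = 4/13

Enumerate traces; 72 have nonzero weight after conditioning:
  (U=0, Z=2, X=0, W=2, Y=0) weight 1/160
  (U=0, Z=2, X=0, W=3, Y=1) weight 1/480
  (U=0, Z=2, X=1, W=3, Y=0) weight 1/160
  (U=0, Z=2, X=2, W=2, Y=1) weight 1/240
  (U=0, Z=2, X=3, W=2, Y=0) weight 1/160
  (U=0, Z=2, X=3, W=3, Y=1) weight 1/480
  (U=0, Z=3, X=0, W=2, Y=0) weight 1/160
  (U=0, Z=3, X=0, W=3, Y=1) weight 1/480
  … 64 more
Group by X:
  weight(X=0) = 1/10
  weight(X=1) = 3/40
  weight(X=2) = 1/20
  weight(X=3) = 1/10
Total weight = 1/10 + 3/40 + 1/20 + 1/10 = 13/40
P(X=0 | obs) = 1/10 / 13/40 = 4/13
P(X=1 | obs) = 3/40 / 13/40 = 3/13
P(X=2 | obs) = 1/20 / 13/40 = 2/13
P(X=3 | obs) = 1/10 / 13/40 = 4/13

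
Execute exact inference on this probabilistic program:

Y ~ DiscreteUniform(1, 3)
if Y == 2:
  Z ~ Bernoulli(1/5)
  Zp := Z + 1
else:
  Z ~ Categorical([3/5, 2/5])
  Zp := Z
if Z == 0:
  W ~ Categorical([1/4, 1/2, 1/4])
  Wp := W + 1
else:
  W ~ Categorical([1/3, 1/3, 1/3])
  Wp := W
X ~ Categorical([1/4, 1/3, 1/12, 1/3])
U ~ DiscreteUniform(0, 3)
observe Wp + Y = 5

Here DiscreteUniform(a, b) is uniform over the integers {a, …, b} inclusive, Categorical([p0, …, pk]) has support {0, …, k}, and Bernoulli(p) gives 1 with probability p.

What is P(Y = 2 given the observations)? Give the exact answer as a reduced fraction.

Enumerate traces; 48 have nonzero weight after conditioning:
  (Y=2, Z=0, W=2, X=0, U=0) weight 1/240
  (Y=2, Z=0, W=2, X=0, U=1) weight 1/240
  (Y=2, Z=0, W=2, X=0, U=2) weight 1/240
  (Y=2, Z=0, W=2, X=0, U=3) weight 1/240
  (Y=2, Z=0, W=2, X=1, U=0) weight 1/180
  (Y=2, Z=0, W=2, X=1, U=1) weight 1/180
  (Y=2, Z=0, W=2, X=1, U=2) weight 1/180
  (Y=2, Z=0, W=2, X=1, U=3) weight 1/180
  (Y=3, Z=0, W=1, X=0, U=0) weight 1/160
  … 39 more
Group by Y:
  weight(Y=2) = 1/15
  weight(Y=3) = 13/90
Total weight = 1/15 + 13/90 = 19/90
P(Y=2 | obs) = 1/15 / 19/90 = 6/19
P(Y=3 | obs) = 13/90 / 19/90 = 13/19

P(Y = 2 | obs) = 6/19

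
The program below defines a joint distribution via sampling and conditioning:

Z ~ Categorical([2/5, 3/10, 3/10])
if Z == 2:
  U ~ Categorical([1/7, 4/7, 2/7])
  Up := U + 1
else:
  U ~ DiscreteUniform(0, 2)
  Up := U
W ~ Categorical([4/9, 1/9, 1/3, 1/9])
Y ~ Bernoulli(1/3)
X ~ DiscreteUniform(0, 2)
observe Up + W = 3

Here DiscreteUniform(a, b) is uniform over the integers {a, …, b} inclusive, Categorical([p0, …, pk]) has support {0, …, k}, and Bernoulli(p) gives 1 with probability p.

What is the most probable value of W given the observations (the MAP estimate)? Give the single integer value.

Enumerate traces; 54 have nonzero weight after conditioning:
  (Z=0, U=0, W=3, Y=0, X=0) weight 4/1215
  (Z=0, U=0, W=3, Y=0, X=1) weight 4/1215
  (Z=0, U=0, W=3, Y=0, X=2) weight 4/1215
  (Z=0, U=0, W=3, Y=1, X=0) weight 2/1215
  (Z=0, U=0, W=3, Y=1, X=1) weight 2/1215
  (Z=0, U=0, W=3, Y=1, X=2) weight 2/1215
  (Z=0, U=1, W=2, Y=0, X=0) weight 4/405
  (Z=0, U=1, W=2, Y=0, X=1) weight 4/405
  (Z=0, U=2, W=1, Y=0, X=0) weight 4/1215
  (Z=2, U=2, W=0, Y=0, X=0) weight 8/945
  … 44 more
Group by W:
  weight(W=0) = 4/105
  weight(W=1) = 17/378
  weight(W=2) = 29/315
  weight(W=3) = 7/270
Total weight = 4/105 + 17/378 + 29/315 + 7/270 = 38/189
P(W=0 | obs) = 4/105 / 38/189 = 18/95
P(W=1 | obs) = 17/378 / 38/189 = 17/76
P(W=2 | obs) = 29/315 / 38/189 = 87/190
P(W=3 | obs) = 7/270 / 38/189 = 49/380
argmax = 2

argmax_v P(W = v | obs) = 2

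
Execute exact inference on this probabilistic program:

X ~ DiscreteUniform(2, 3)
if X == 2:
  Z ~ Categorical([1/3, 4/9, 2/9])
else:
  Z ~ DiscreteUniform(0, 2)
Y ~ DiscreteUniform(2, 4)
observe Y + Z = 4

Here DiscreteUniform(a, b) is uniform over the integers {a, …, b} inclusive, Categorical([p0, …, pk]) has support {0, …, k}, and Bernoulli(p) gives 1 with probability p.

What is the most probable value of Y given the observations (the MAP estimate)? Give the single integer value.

Enumerate traces; 6 have nonzero weight after conditioning:
  (X=2, Z=0, Y=4) weight 1/18
  (X=2, Z=1, Y=3) weight 2/27
  (X=2, Z=2, Y=2) weight 1/27
  (X=3, Z=0, Y=4) weight 1/18
  (X=3, Z=1, Y=3) weight 1/18
  (X=3, Z=2, Y=2) weight 1/18
Group by Y:
  weight(Y=2) = 5/54
  weight(Y=3) = 7/54
  weight(Y=4) = 1/9
Total weight = 5/54 + 7/54 + 1/9 = 1/3
P(Y=2 | obs) = 5/54 / 1/3 = 5/18
P(Y=3 | obs) = 7/54 / 1/3 = 7/18
P(Y=4 | obs) = 1/9 / 1/3 = 1/3
argmax = 3

argmax_v P(Y = v | obs) = 3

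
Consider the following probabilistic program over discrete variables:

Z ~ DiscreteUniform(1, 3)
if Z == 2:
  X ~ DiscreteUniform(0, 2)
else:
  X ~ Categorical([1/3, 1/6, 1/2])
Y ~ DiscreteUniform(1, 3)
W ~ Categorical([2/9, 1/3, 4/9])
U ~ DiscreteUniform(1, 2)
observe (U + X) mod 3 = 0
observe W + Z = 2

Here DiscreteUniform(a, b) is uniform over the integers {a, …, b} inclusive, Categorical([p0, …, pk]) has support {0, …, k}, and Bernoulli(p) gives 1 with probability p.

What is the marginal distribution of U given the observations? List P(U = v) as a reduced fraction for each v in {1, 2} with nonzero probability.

Enumerate traces; 12 have nonzero weight after conditioning:
  (Z=1, X=1, Y=1, W=1, U=2) weight 1/324
  (Z=1, X=1, Y=2, W=1, U=2) weight 1/324
  (Z=1, X=1, Y=3, W=1, U=2) weight 1/324
  (Z=1, X=2, Y=1, W=1, U=1) weight 1/108
  (Z=1, X=2, Y=2, W=1, U=1) weight 1/108
  (Z=1, X=2, Y=3, W=1, U=1) weight 1/108
  (Z=2, X=1, Y=1, W=0, U=2) weight 1/243
  (Z=2, X=1, Y=2, W=0, U=2) weight 1/243
  … 4 more
Group by U:
  weight(U=1) = 13/324
  weight(U=2) = 7/324
Total weight = 13/324 + 7/324 = 5/81
P(U=1 | obs) = 13/324 / 5/81 = 13/20
P(U=2 | obs) = 7/324 / 5/81 = 7/20

P(U=1) = 13/20, P(U=2) = 7/20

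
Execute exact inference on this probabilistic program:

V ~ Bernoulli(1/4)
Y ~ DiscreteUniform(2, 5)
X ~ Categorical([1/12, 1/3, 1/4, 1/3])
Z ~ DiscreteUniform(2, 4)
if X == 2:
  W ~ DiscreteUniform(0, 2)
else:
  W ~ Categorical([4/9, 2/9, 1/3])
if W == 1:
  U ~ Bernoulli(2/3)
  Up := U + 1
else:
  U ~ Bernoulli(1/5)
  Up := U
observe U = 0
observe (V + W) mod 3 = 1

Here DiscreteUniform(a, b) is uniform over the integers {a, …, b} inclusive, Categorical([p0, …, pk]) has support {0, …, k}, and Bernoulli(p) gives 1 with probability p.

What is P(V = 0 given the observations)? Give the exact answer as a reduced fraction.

P(V = 0 | obs) = 3/7

Enumerate traces; 96 have nonzero weight after conditioning:
  (V=0, Y=2, X=0, Z=2, W=1, U=0) weight 1/2592
  (V=0, Y=2, X=0, Z=3, W=1, U=0) weight 1/2592
  (V=0, Y=2, X=0, Z=4, W=1, U=0) weight 1/2592
  (V=0, Y=2, X=1, Z=2, W=1, U=0) weight 1/648
  (V=0, Y=2, X=1, Z=3, W=1, U=0) weight 1/648
  (V=0, Y=2, X=1, Z=4, W=1, U=0) weight 1/648
  (V=0, Y=2, X=2, Z=2, W=1, U=0) weight 1/576
  (V=0, Y=2, X=2, Z=3, W=1, U=0) weight 1/576
  (V=1, Y=2, X=0, Z=2, W=0, U=0) weight 1/1620
  … 87 more
Group by V:
  weight(V=0) = 1/16
  weight(V=1) = 1/12
Total weight = 1/16 + 1/12 = 7/48
P(V=0 | obs) = 1/16 / 7/48 = 3/7
P(V=1 | obs) = 1/12 / 7/48 = 4/7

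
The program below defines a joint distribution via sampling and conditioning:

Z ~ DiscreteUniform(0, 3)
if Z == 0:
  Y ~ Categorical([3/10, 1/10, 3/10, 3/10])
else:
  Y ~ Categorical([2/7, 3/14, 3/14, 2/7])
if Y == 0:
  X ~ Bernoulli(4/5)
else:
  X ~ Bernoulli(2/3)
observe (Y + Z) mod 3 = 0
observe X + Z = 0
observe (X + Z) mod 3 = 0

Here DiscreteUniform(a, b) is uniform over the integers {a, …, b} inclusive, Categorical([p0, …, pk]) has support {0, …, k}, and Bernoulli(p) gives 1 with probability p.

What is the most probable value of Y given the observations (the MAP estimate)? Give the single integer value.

argmax_v P(Y = v | obs) = 3

Enumerate traces; 2 have nonzero weight after conditioning:
  (Z=0, Y=0, X=0) weight 3/200
  (Z=0, Y=3, X=0) weight 1/40
Group by Y:
  weight(Y=0) = 3/200
  weight(Y=3) = 1/40
Total weight = 3/200 + 1/40 = 1/25
P(Y=0 | obs) = 3/200 / 1/25 = 3/8
P(Y=3 | obs) = 1/40 / 1/25 = 5/8
argmax = 3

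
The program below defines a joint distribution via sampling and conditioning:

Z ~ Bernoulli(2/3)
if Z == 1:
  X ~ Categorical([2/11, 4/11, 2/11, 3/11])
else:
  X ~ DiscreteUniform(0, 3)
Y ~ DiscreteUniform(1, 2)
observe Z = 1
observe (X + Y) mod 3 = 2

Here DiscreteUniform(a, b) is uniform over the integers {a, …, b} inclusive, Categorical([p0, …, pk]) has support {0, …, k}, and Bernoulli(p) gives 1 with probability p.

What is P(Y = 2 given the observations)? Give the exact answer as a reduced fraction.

Enumerate traces; 3 have nonzero weight after conditioning:
  (Z=1, X=0, Y=2) weight 2/33
  (Z=1, X=1, Y=1) weight 4/33
  (Z=1, X=3, Y=2) weight 1/11
Group by Y:
  weight(Y=1) = 4/33
  weight(Y=2) = 5/33
Total weight = 4/33 + 5/33 = 3/11
P(Y=1 | obs) = 4/33 / 3/11 = 4/9
P(Y=2 | obs) = 5/33 / 3/11 = 5/9

P(Y = 2 | obs) = 5/9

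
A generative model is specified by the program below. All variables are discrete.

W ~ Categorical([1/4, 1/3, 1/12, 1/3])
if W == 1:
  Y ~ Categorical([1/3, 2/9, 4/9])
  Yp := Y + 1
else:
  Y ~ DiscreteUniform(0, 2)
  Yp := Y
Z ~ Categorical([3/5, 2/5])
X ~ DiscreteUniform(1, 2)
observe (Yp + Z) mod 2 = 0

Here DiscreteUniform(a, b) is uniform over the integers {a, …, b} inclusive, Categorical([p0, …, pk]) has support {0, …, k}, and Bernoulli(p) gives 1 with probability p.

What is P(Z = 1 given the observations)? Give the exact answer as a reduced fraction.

Enumerate traces; 24 have nonzero weight after conditioning:
  (W=0, Y=0, Z=0, X=1) weight 1/40
  (W=0, Y=0, Z=0, X=2) weight 1/40
  (W=0, Y=1, Z=1, X=1) weight 1/60
  (W=0, Y=1, Z=1, X=2) weight 1/60
  (W=0, Y=2, Z=0, X=1) weight 1/40
  (W=0, Y=2, Z=0, X=2) weight 1/40
  (W=1, Y=0, Z=1, X=1) weight 1/45
  (W=1, Y=0, Z=1, X=2) weight 1/45
  … 16 more
Group by Z:
  weight(Z=0) = 14/45
  weight(Z=1) = 26/135
Total weight = 14/45 + 26/135 = 68/135
P(Z=0 | obs) = 14/45 / 68/135 = 21/34
P(Z=1 | obs) = 26/135 / 68/135 = 13/34

P(Z = 1 | obs) = 13/34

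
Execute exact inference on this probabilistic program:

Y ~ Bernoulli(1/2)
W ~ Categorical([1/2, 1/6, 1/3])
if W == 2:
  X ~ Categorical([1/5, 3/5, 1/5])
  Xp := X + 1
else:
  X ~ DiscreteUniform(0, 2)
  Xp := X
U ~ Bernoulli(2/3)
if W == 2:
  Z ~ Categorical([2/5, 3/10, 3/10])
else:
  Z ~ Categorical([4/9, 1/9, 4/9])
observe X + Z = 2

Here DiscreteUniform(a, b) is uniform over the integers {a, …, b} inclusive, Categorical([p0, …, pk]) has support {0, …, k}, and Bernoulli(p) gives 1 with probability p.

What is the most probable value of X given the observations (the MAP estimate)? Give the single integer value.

argmax_v P(X = v | obs) = 2

Enumerate traces; 36 have nonzero weight after conditioning:
  (Y=0, W=0, X=0, U=0, Z=2) weight 1/81
  (Y=0, W=0, X=0, U=1, Z=2) weight 2/81
  (Y=0, W=0, X=1, U=0, Z=1) weight 1/324
  (Y=0, W=0, X=1, U=1, Z=1) weight 1/162
  (Y=0, W=0, X=2, U=0, Z=0) weight 1/81
  (Y=0, W=0, X=2, U=1, Z=0) weight 2/81
  (Y=0, W=1, X=0, U=0, Z=2) weight 1/243
  (Y=0, W=1, X=0, U=1, Z=2) weight 2/243
  … 28 more
Group by X:
  weight(X=0) = 481/4050
  weight(X=1) = 343/4050
  weight(X=2) = 254/2025
Total weight = 481/4050 + 343/4050 + 254/2025 = 74/225
P(X=0 | obs) = 481/4050 / 74/225 = 13/36
P(X=1 | obs) = 343/4050 / 74/225 = 343/1332
P(X=2 | obs) = 254/2025 / 74/225 = 127/333
argmax = 2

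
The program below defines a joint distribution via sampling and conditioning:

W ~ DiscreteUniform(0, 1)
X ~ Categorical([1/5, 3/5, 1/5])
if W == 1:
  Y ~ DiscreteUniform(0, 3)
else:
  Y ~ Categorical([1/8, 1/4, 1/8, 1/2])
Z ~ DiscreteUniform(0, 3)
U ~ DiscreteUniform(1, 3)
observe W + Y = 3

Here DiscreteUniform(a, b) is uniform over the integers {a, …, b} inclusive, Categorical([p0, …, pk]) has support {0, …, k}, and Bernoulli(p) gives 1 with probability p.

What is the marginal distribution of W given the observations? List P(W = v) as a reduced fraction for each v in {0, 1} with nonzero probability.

Enumerate traces; 72 have nonzero weight after conditioning:
  (W=0, X=0, Y=3, Z=0, U=1) weight 1/240
  (W=0, X=0, Y=3, Z=0, U=2) weight 1/240
  (W=0, X=0, Y=3, Z=0, U=3) weight 1/240
  (W=0, X=0, Y=3, Z=1, U=1) weight 1/240
  (W=0, X=0, Y=3, Z=1, U=2) weight 1/240
  (W=0, X=0, Y=3, Z=1, U=3) weight 1/240
  (W=0, X=0, Y=3, Z=2, U=1) weight 1/240
  (W=0, X=0, Y=3, Z=2, U=2) weight 1/240
  (W=1, X=0, Y=2, Z=0, U=1) weight 1/480
  … 63 more
Group by W:
  weight(W=0) = 1/4
  weight(W=1) = 1/8
Total weight = 1/4 + 1/8 = 3/8
P(W=0 | obs) = 1/4 / 3/8 = 2/3
P(W=1 | obs) = 1/8 / 3/8 = 1/3

P(W=0) = 2/3, P(W=1) = 1/3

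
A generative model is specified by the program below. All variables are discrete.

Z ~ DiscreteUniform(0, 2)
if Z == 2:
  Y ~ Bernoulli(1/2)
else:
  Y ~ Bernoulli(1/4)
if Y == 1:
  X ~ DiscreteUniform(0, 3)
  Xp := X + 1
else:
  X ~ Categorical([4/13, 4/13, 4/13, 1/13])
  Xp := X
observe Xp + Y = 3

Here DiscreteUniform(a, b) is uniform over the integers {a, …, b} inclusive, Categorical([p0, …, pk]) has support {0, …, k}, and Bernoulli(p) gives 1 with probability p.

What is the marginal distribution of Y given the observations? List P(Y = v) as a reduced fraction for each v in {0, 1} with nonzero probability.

Enumerate traces; 6 have nonzero weight after conditioning:
  (Z=0, Y=0, X=3) weight 1/52
  (Z=0, Y=1, X=1) weight 1/48
  (Z=1, Y=0, X=3) weight 1/52
  (Z=1, Y=1, X=1) weight 1/48
  (Z=2, Y=0, X=3) weight 1/78
  (Z=2, Y=1, X=1) weight 1/24
Group by Y:
  weight(Y=0) = 2/39
  weight(Y=1) = 1/12
Total weight = 2/39 + 1/12 = 7/52
P(Y=0 | obs) = 2/39 / 7/52 = 8/21
P(Y=1 | obs) = 1/12 / 7/52 = 13/21

P(Y=0) = 8/21, P(Y=1) = 13/21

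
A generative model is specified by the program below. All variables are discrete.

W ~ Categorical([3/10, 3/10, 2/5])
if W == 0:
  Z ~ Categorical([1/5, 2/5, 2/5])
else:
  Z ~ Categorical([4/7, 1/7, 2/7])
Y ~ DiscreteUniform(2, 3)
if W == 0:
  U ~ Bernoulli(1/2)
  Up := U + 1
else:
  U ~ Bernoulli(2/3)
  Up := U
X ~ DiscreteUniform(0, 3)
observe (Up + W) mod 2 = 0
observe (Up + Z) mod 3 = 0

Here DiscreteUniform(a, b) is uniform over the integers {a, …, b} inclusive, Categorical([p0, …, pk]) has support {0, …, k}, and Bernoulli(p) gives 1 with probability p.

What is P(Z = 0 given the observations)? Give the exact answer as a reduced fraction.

P(Z = 0 | obs) = 80/203

Enumerate traces; 24 have nonzero weight after conditioning:
  (W=0, Z=1, Y=2, U=1, X=0) weight 3/400
  (W=0, Z=1, Y=2, U=1, X=1) weight 3/400
  (W=0, Z=1, Y=2, U=1, X=2) weight 3/400
  (W=0, Z=1, Y=2, U=1, X=3) weight 3/400
  (W=0, Z=1, Y=3, U=1, X=0) weight 3/400
  (W=0, Z=1, Y=3, U=1, X=1) weight 3/400
  (W=0, Z=1, Y=3, U=1, X=2) weight 3/400
  (W=0, Z=1, Y=3, U=1, X=3) weight 3/400
  (W=1, Z=2, Y=2, U=1, X=0) weight 1/140
  (W=2, Z=0, Y=2, U=0, X=0) weight 1/105
  … 14 more
Group by Z:
  weight(Z=0) = 8/105
  weight(Z=1) = 3/50
  weight(Z=2) = 2/35
Total weight = 8/105 + 3/50 + 2/35 = 29/150
P(Z=0 | obs) = 8/105 / 29/150 = 80/203
P(Z=1 | obs) = 3/50 / 29/150 = 9/29
P(Z=2 | obs) = 2/35 / 29/150 = 60/203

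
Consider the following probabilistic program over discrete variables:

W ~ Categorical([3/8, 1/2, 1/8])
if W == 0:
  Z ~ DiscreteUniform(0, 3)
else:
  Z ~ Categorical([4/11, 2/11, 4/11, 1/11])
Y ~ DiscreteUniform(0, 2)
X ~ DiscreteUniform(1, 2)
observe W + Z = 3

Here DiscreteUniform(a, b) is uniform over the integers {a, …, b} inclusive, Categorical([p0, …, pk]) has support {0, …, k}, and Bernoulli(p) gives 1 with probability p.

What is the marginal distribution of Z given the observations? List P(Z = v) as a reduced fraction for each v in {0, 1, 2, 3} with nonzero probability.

Enumerate traces; 18 have nonzero weight after conditioning:
  (W=0, Z=3, Y=0, X=1) weight 1/64
  (W=0, Z=3, Y=0, X=2) weight 1/64
  (W=0, Z=3, Y=1, X=1) weight 1/64
  (W=0, Z=3, Y=1, X=2) weight 1/64
  (W=0, Z=3, Y=2, X=1) weight 1/64
  (W=0, Z=3, Y=2, X=2) weight 1/64
  (W=1, Z=2, Y=0, X=1) weight 1/33
  (W=1, Z=2, Y=0, X=2) weight 1/33
  (W=2, Z=1, Y=0, X=1) weight 1/264
  … 9 more
Group by Z:
  weight(Z=1) = 1/44
  weight(Z=2) = 2/11
  weight(Z=3) = 3/32
Total weight = 1/44 + 2/11 + 3/32 = 105/352
P(Z=1 | obs) = 1/44 / 105/352 = 8/105
P(Z=2 | obs) = 2/11 / 105/352 = 64/105
P(Z=3 | obs) = 3/32 / 105/352 = 11/35

P(Z=1) = 8/105, P(Z=2) = 64/105, P(Z=3) = 11/35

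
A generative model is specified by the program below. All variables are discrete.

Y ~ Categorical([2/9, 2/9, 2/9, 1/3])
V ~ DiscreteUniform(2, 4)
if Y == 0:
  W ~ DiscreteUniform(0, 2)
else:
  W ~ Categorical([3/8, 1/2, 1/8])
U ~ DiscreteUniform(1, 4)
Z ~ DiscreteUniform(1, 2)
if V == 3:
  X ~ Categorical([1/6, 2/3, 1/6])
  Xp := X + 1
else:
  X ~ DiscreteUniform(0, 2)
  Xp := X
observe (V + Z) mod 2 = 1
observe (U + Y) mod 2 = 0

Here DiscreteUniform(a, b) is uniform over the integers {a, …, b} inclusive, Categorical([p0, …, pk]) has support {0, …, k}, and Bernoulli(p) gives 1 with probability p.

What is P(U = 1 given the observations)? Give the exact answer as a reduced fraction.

Enumerate traces; 216 have nonzero weight after conditioning:
  (Y=0, V=2, W=0, U=2, Z=1, X=0) weight 1/972
  (Y=0, V=2, W=0, U=2, Z=1, X=1) weight 1/972
  (Y=0, V=2, W=0, U=2, Z=1, X=2) weight 1/972
  (Y=0, V=2, W=0, U=4, Z=1, X=0) weight 1/972
  (Y=0, V=2, W=0, U=4, Z=1, X=1) weight 1/972
  (Y=0, V=2, W=0, U=4, Z=1, X=2) weight 1/972
  (Y=0, V=2, W=1, U=2, Z=1, X=0) weight 1/972
  (Y=0, V=2, W=1, U=2, Z=1, X=1) weight 1/972
  (Y=1, V=2, W=0, U=1, Z=1, X=0) weight 1/864
  (Y=1, V=2, W=0, U=3, Z=1, X=0) weight 1/864
  … 206 more
Group by U:
  weight(U=1) = 5/72
  weight(U=2) = 1/18
  weight(U=3) = 5/72
  weight(U=4) = 1/18
Total weight = 5/72 + 1/18 + 5/72 + 1/18 = 1/4
P(U=1 | obs) = 5/72 / 1/4 = 5/18
P(U=2 | obs) = 1/18 / 1/4 = 2/9
P(U=3 | obs) = 5/72 / 1/4 = 5/18
P(U=4 | obs) = 1/18 / 1/4 = 2/9

P(U = 1 | obs) = 5/18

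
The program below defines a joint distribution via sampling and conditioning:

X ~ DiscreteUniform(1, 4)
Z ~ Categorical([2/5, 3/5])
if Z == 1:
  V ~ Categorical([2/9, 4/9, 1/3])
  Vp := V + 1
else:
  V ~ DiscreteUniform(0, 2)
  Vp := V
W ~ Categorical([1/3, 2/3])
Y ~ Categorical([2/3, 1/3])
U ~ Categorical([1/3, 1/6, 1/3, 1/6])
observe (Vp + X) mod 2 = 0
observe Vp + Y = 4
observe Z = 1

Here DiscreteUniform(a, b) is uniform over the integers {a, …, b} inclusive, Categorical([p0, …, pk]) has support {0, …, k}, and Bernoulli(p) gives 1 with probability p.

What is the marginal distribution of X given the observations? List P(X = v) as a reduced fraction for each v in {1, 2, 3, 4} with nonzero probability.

Enumerate traces; 16 have nonzero weight after conditioning:
  (X=1, Z=1, V=2, W=0, Y=1, U=0) weight 1/540
  (X=1, Z=1, V=2, W=0, Y=1, U=1) weight 1/1080
  (X=1, Z=1, V=2, W=0, Y=1, U=2) weight 1/540
  (X=1, Z=1, V=2, W=0, Y=1, U=3) weight 1/1080
  (X=1, Z=1, V=2, W=1, Y=1, U=0) weight 1/270
  (X=1, Z=1, V=2, W=1, Y=1, U=1) weight 1/540
  (X=1, Z=1, V=2, W=1, Y=1, U=2) weight 1/270
  (X=1, Z=1, V=2, W=1, Y=1, U=3) weight 1/540
  (X=3, Z=1, V=2, W=0, Y=1, U=0) weight 1/540
  … 7 more
Group by X:
  weight(X=1) = 1/60
  weight(X=3) = 1/60
Total weight = 1/60 + 1/60 = 1/30
P(X=1 | obs) = 1/60 / 1/30 = 1/2
P(X=3 | obs) = 1/60 / 1/30 = 1/2

P(X=1) = 1/2, P(X=3) = 1/2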